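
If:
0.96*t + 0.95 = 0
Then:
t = -0.99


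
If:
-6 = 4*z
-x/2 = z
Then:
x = 3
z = -3/2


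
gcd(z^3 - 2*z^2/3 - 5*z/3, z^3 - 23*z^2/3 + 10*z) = z^2 - 5*z/3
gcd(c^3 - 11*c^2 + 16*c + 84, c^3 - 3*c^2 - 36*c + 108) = c - 6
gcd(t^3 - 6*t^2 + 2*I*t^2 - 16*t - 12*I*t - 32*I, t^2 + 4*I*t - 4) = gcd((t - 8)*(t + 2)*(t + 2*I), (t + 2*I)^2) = t + 2*I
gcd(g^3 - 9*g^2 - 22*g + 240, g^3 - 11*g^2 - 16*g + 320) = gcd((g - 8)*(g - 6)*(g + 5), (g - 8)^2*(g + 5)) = g^2 - 3*g - 40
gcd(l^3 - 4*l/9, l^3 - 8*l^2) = l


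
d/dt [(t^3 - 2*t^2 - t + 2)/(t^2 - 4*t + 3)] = (t^2 - 6*t + 5)/(t^2 - 6*t + 9)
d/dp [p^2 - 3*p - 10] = 2*p - 3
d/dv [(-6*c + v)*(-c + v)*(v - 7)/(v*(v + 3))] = (-6*c^2*v^2 + 84*c^2*v + 126*c^2 - 70*c*v^2 + v^4 + 6*v^3 - 21*v^2)/(v^2*(v^2 + 6*v + 9))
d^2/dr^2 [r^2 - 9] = 2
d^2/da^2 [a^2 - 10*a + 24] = 2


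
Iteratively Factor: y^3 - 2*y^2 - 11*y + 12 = (y - 4)*(y^2 + 2*y - 3) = (y - 4)*(y - 1)*(y + 3)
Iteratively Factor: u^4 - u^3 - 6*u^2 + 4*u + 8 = (u + 1)*(u^3 - 2*u^2 - 4*u + 8) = (u - 2)*(u + 1)*(u^2 - 4) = (u - 2)*(u + 1)*(u + 2)*(u - 2)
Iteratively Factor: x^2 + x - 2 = (x - 1)*(x + 2)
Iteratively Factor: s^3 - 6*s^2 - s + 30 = (s - 5)*(s^2 - s - 6) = (s - 5)*(s - 3)*(s + 2)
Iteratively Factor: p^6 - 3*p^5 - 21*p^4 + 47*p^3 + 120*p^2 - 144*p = (p - 4)*(p^5 + p^4 - 17*p^3 - 21*p^2 + 36*p) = (p - 4)*(p + 3)*(p^4 - 2*p^3 - 11*p^2 + 12*p) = p*(p - 4)*(p + 3)*(p^3 - 2*p^2 - 11*p + 12) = p*(p - 4)*(p - 1)*(p + 3)*(p^2 - p - 12) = p*(p - 4)^2*(p - 1)*(p + 3)*(p + 3)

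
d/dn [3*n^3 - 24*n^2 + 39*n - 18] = 9*n^2 - 48*n + 39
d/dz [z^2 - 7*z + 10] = 2*z - 7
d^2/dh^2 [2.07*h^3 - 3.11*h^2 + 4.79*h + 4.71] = 12.42*h - 6.22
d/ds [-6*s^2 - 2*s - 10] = -12*s - 2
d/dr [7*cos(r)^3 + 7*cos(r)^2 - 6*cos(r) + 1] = (-21*cos(r)^2 - 14*cos(r) + 6)*sin(r)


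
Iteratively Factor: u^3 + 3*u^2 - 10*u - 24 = (u - 3)*(u^2 + 6*u + 8) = (u - 3)*(u + 4)*(u + 2)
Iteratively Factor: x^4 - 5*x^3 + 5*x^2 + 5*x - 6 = (x - 1)*(x^3 - 4*x^2 + x + 6) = (x - 1)*(x + 1)*(x^2 - 5*x + 6) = (x - 3)*(x - 1)*(x + 1)*(x - 2)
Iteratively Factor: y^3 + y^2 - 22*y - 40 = (y - 5)*(y^2 + 6*y + 8) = (y - 5)*(y + 2)*(y + 4)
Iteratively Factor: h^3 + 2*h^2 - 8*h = (h)*(h^2 + 2*h - 8) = h*(h - 2)*(h + 4)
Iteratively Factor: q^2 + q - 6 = (q - 2)*(q + 3)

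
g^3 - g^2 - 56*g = g*(g - 8)*(g + 7)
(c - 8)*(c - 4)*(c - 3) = c^3 - 15*c^2 + 68*c - 96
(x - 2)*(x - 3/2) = x^2 - 7*x/2 + 3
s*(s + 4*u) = s^2 + 4*s*u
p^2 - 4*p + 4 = (p - 2)^2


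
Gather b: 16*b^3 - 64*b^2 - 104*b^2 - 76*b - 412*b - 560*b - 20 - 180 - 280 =16*b^3 - 168*b^2 - 1048*b - 480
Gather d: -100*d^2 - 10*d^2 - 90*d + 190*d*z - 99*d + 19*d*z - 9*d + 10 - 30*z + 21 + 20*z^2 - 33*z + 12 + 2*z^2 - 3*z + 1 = -110*d^2 + d*(209*z - 198) + 22*z^2 - 66*z + 44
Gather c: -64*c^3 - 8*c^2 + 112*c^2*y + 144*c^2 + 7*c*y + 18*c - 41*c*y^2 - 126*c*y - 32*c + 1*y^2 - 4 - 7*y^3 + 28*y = -64*c^3 + c^2*(112*y + 136) + c*(-41*y^2 - 119*y - 14) - 7*y^3 + y^2 + 28*y - 4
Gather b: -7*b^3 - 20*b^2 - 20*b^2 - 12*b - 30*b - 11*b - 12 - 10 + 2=-7*b^3 - 40*b^2 - 53*b - 20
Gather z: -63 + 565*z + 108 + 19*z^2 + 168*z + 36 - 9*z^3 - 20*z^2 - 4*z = -9*z^3 - z^2 + 729*z + 81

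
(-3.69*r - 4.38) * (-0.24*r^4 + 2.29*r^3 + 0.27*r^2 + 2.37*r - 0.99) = 0.8856*r^5 - 7.3989*r^4 - 11.0265*r^3 - 9.9279*r^2 - 6.7275*r + 4.3362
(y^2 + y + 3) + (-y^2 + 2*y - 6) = 3*y - 3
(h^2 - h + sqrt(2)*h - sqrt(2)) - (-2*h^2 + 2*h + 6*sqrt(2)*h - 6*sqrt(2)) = 3*h^2 - 5*sqrt(2)*h - 3*h + 5*sqrt(2)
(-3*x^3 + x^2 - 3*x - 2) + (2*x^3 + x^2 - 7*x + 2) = -x^3 + 2*x^2 - 10*x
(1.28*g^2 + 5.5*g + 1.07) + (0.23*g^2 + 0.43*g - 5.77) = 1.51*g^2 + 5.93*g - 4.7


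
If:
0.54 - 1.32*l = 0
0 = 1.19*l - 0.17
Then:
No Solution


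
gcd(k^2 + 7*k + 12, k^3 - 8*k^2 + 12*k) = 1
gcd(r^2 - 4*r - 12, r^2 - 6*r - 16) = r + 2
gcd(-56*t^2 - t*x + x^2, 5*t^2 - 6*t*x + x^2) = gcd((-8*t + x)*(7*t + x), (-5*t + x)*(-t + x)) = 1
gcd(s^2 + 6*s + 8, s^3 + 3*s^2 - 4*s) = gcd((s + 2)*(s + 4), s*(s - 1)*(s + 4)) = s + 4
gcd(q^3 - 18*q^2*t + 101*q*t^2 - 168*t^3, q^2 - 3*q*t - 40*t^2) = q - 8*t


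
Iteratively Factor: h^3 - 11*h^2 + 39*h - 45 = (h - 5)*(h^2 - 6*h + 9) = (h - 5)*(h - 3)*(h - 3)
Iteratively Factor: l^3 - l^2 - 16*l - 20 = (l + 2)*(l^2 - 3*l - 10) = (l + 2)^2*(l - 5)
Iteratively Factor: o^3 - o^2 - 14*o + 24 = (o - 3)*(o^2 + 2*o - 8) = (o - 3)*(o - 2)*(o + 4)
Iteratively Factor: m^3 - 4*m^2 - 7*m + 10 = (m - 1)*(m^2 - 3*m - 10) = (m - 5)*(m - 1)*(m + 2)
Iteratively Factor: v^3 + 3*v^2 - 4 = (v + 2)*(v^2 + v - 2) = (v + 2)^2*(v - 1)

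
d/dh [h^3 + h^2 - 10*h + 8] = 3*h^2 + 2*h - 10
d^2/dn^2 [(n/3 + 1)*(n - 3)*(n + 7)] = 2*n + 14/3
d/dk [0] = 0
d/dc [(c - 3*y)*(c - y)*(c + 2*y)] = 3*c^2 - 4*c*y - 5*y^2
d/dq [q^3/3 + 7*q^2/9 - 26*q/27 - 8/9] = q^2 + 14*q/9 - 26/27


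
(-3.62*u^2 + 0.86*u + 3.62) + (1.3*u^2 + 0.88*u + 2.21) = -2.32*u^2 + 1.74*u + 5.83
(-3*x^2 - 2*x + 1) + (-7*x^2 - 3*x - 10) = -10*x^2 - 5*x - 9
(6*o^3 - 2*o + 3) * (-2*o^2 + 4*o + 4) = -12*o^5 + 24*o^4 + 28*o^3 - 14*o^2 + 4*o + 12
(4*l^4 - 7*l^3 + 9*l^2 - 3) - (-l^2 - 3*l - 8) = 4*l^4 - 7*l^3 + 10*l^2 + 3*l + 5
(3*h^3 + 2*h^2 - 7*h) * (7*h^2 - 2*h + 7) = 21*h^5 + 8*h^4 - 32*h^3 + 28*h^2 - 49*h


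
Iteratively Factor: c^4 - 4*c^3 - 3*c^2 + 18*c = (c)*(c^3 - 4*c^2 - 3*c + 18) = c*(c - 3)*(c^2 - c - 6) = c*(c - 3)^2*(c + 2)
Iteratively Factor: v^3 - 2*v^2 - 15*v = (v - 5)*(v^2 + 3*v) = (v - 5)*(v + 3)*(v)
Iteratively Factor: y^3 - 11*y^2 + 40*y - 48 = (y - 4)*(y^2 - 7*y + 12) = (y - 4)^2*(y - 3)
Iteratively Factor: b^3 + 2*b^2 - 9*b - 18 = (b + 3)*(b^2 - b - 6) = (b + 2)*(b + 3)*(b - 3)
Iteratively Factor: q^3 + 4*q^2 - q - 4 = (q + 4)*(q^2 - 1) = (q + 1)*(q + 4)*(q - 1)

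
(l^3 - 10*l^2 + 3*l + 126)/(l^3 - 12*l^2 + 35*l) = (l^2 - 3*l - 18)/(l*(l - 5))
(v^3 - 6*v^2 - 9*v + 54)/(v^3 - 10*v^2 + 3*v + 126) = (v - 3)/(v - 7)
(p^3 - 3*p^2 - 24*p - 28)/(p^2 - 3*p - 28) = (p^2 + 4*p + 4)/(p + 4)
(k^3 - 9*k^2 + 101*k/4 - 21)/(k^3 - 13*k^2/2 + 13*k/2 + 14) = (k - 3/2)/(k + 1)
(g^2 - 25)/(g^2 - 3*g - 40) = (g - 5)/(g - 8)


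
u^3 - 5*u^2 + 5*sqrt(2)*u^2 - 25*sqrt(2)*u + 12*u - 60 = (u - 5)*(u + 2*sqrt(2))*(u + 3*sqrt(2))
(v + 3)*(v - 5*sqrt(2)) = v^2 - 5*sqrt(2)*v + 3*v - 15*sqrt(2)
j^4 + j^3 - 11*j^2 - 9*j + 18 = (j - 3)*(j - 1)*(j + 2)*(j + 3)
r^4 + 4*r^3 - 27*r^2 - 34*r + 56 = (r - 4)*(r - 1)*(r + 2)*(r + 7)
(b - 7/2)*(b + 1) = b^2 - 5*b/2 - 7/2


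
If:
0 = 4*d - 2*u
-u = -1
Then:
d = 1/2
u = 1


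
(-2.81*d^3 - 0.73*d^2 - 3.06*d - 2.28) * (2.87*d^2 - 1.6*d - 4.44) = -8.0647*d^5 + 2.4009*d^4 + 4.8622*d^3 + 1.5936*d^2 + 17.2344*d + 10.1232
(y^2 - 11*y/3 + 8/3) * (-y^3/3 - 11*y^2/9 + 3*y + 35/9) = -y^5/3 + 178*y^3/27 - 280*y^2/27 - 169*y/27 + 280/27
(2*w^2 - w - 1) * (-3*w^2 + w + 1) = -6*w^4 + 5*w^3 + 4*w^2 - 2*w - 1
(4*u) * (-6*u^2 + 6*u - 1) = -24*u^3 + 24*u^2 - 4*u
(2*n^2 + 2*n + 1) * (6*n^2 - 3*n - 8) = 12*n^4 + 6*n^3 - 16*n^2 - 19*n - 8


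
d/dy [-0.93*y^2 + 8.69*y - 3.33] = 8.69 - 1.86*y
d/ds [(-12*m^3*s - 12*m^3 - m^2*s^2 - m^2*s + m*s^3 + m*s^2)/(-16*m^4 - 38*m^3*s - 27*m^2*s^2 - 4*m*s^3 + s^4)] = m*(192*m^5 - 160*m^4*s - 440*m^4 - 174*m^3*s^2 - 240*m^3*s + 2*m^2*s^3 + 31*m^2*s^2 + 3*m*s^4 + 9*m*s^3 - s^5 - 2*s^4)/(256*m^7 + 960*m^6*s + 1348*m^5*s^2 + 832*m^4*s^3 + 169*m^3*s^4 - 29*m^2*s^5 - 9*m*s^6 + s^7)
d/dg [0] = 0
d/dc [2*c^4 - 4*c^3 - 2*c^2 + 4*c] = 8*c^3 - 12*c^2 - 4*c + 4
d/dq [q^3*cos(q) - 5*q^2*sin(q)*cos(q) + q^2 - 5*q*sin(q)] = -q^3*sin(q) + 3*q^2*cos(q) - 5*q^2*cos(2*q) - 5*q*sin(2*q) - 5*q*cos(q) + 2*q - 5*sin(q)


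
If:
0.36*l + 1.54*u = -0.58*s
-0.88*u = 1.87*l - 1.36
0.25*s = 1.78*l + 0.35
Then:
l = -2.62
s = -17.27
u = 7.12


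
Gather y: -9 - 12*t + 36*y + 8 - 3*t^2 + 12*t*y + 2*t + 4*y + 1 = -3*t^2 - 10*t + y*(12*t + 40)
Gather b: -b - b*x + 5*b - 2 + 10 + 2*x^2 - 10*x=b*(4 - x) + 2*x^2 - 10*x + 8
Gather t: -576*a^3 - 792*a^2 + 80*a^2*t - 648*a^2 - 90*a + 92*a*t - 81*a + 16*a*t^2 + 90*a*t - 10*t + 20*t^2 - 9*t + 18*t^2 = -576*a^3 - 1440*a^2 - 171*a + t^2*(16*a + 38) + t*(80*a^2 + 182*a - 19)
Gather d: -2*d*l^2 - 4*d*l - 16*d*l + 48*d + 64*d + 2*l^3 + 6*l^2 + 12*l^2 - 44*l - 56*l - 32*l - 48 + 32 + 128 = d*(-2*l^2 - 20*l + 112) + 2*l^3 + 18*l^2 - 132*l + 112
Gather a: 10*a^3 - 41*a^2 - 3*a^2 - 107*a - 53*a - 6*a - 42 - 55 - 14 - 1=10*a^3 - 44*a^2 - 166*a - 112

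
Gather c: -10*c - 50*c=-60*c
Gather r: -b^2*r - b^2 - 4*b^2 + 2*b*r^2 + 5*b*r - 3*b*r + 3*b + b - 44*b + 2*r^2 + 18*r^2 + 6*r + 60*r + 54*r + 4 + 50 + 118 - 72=-5*b^2 - 40*b + r^2*(2*b + 20) + r*(-b^2 + 2*b + 120) + 100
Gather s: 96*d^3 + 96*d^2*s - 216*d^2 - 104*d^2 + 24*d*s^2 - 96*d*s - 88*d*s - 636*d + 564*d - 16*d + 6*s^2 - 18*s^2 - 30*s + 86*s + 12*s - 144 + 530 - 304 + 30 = 96*d^3 - 320*d^2 - 88*d + s^2*(24*d - 12) + s*(96*d^2 - 184*d + 68) + 112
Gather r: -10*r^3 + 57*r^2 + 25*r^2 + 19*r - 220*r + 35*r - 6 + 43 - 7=-10*r^3 + 82*r^2 - 166*r + 30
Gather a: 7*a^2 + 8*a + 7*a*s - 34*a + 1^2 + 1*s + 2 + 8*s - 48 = 7*a^2 + a*(7*s - 26) + 9*s - 45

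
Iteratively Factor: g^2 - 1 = (g + 1)*(g - 1)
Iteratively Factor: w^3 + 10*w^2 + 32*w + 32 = (w + 4)*(w^2 + 6*w + 8) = (w + 4)^2*(w + 2)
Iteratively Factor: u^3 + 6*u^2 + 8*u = (u + 2)*(u^2 + 4*u) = (u + 2)*(u + 4)*(u)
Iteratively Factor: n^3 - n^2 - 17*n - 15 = (n + 1)*(n^2 - 2*n - 15) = (n - 5)*(n + 1)*(n + 3)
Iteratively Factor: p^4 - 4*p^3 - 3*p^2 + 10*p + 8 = (p + 1)*(p^3 - 5*p^2 + 2*p + 8) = (p - 4)*(p + 1)*(p^2 - p - 2) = (p - 4)*(p - 2)*(p + 1)*(p + 1)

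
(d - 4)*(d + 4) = d^2 - 16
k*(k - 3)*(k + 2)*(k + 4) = k^4 + 3*k^3 - 10*k^2 - 24*k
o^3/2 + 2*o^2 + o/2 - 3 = (o/2 + 1)*(o - 1)*(o + 3)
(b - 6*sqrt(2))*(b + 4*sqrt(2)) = b^2 - 2*sqrt(2)*b - 48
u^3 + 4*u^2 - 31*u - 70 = (u - 5)*(u + 2)*(u + 7)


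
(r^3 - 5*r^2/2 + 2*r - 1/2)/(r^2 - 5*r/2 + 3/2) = (2*r^2 - 3*r + 1)/(2*r - 3)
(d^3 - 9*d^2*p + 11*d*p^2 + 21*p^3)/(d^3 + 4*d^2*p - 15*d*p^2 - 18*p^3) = (d - 7*p)/(d + 6*p)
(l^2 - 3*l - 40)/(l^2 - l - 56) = (l + 5)/(l + 7)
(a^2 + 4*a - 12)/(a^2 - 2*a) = (a + 6)/a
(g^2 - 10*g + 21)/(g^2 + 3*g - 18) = (g - 7)/(g + 6)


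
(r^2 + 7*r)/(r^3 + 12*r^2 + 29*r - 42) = r/(r^2 + 5*r - 6)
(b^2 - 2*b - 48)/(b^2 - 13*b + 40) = (b + 6)/(b - 5)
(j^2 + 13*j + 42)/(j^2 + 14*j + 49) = (j + 6)/(j + 7)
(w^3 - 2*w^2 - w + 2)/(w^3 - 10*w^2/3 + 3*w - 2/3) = 3*(w + 1)/(3*w - 1)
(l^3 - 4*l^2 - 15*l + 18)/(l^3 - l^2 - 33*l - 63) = (l^2 - 7*l + 6)/(l^2 - 4*l - 21)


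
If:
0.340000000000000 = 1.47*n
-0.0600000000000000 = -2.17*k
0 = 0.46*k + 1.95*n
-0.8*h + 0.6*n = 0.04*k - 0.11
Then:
No Solution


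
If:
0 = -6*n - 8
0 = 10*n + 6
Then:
No Solution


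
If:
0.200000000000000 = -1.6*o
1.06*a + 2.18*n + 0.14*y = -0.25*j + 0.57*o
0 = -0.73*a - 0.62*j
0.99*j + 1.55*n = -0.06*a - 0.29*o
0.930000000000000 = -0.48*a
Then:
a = -1.94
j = 2.28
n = -1.36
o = -0.12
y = 31.24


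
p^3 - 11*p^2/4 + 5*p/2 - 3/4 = (p - 1)^2*(p - 3/4)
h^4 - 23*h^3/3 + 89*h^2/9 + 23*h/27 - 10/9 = (h - 6)*(h - 5/3)*(h - 1/3)*(h + 1/3)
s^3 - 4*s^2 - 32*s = s*(s - 8)*(s + 4)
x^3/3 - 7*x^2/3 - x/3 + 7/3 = (x/3 + 1/3)*(x - 7)*(x - 1)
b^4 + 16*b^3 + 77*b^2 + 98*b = b*(b + 2)*(b + 7)^2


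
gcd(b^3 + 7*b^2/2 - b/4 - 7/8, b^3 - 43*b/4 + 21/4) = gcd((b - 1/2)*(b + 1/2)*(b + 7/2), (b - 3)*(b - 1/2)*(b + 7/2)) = b^2 + 3*b - 7/4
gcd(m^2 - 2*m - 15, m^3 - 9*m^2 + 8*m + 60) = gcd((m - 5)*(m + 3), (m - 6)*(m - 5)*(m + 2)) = m - 5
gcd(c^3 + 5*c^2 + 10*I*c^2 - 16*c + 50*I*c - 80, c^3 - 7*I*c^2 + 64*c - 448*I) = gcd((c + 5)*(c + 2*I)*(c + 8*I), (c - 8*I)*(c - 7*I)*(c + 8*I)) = c + 8*I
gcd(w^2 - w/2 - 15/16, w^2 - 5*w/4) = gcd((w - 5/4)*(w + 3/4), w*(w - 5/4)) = w - 5/4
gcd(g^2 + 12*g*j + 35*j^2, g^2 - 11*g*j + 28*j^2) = 1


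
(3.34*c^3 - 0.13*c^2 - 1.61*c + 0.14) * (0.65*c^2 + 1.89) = 2.171*c^5 - 0.0845*c^4 + 5.2661*c^3 - 0.1547*c^2 - 3.0429*c + 0.2646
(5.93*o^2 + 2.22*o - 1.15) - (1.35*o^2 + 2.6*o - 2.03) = 4.58*o^2 - 0.38*o + 0.88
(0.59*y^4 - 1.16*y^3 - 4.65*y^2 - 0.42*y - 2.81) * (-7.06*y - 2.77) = -4.1654*y^5 + 6.5553*y^4 + 36.0422*y^3 + 15.8457*y^2 + 21.002*y + 7.7837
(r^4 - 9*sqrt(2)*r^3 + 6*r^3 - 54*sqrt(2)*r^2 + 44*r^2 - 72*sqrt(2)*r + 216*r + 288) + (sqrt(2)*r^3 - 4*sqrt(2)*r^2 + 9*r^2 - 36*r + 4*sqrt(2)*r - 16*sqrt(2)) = r^4 - 8*sqrt(2)*r^3 + 6*r^3 - 58*sqrt(2)*r^2 + 53*r^2 - 68*sqrt(2)*r + 180*r - 16*sqrt(2) + 288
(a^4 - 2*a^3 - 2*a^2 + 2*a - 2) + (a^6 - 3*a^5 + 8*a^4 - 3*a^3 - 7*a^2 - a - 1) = a^6 - 3*a^5 + 9*a^4 - 5*a^3 - 9*a^2 + a - 3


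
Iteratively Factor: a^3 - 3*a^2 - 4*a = (a - 4)*(a^2 + a) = a*(a - 4)*(a + 1)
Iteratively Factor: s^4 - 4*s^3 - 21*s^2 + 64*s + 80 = (s + 1)*(s^3 - 5*s^2 - 16*s + 80) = (s - 4)*(s + 1)*(s^2 - s - 20) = (s - 5)*(s - 4)*(s + 1)*(s + 4)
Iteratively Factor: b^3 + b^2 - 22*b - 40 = (b + 4)*(b^2 - 3*b - 10) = (b - 5)*(b + 4)*(b + 2)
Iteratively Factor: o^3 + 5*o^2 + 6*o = (o)*(o^2 + 5*o + 6) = o*(o + 2)*(o + 3)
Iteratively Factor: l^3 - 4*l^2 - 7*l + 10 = (l + 2)*(l^2 - 6*l + 5) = (l - 1)*(l + 2)*(l - 5)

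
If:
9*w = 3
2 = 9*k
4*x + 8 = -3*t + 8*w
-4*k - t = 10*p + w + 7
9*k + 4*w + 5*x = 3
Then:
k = 2/9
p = -49/75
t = -76/45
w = 1/3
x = -1/15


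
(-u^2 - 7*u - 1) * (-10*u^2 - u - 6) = 10*u^4 + 71*u^3 + 23*u^2 + 43*u + 6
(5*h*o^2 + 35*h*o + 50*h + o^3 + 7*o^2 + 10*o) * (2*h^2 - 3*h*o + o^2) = 10*h^3*o^2 + 70*h^3*o + 100*h^3 - 13*h^2*o^3 - 91*h^2*o^2 - 130*h^2*o + 2*h*o^4 + 14*h*o^3 + 20*h*o^2 + o^5 + 7*o^4 + 10*o^3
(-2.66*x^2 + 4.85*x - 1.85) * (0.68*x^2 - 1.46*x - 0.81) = -1.8088*x^4 + 7.1816*x^3 - 6.1844*x^2 - 1.2275*x + 1.4985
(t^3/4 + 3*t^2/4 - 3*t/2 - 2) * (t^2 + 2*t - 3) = t^5/4 + 5*t^4/4 - 3*t^3/4 - 29*t^2/4 + t/2 + 6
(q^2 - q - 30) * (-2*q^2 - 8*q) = -2*q^4 - 6*q^3 + 68*q^2 + 240*q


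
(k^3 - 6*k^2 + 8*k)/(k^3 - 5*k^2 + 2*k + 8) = k/(k + 1)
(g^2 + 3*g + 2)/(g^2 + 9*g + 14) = (g + 1)/(g + 7)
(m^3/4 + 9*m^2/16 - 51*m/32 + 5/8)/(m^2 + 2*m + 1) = (8*m^3 + 18*m^2 - 51*m + 20)/(32*(m^2 + 2*m + 1))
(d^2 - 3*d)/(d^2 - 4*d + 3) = d/(d - 1)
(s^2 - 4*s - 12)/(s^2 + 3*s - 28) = (s^2 - 4*s - 12)/(s^2 + 3*s - 28)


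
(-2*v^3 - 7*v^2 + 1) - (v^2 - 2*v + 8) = -2*v^3 - 8*v^2 + 2*v - 7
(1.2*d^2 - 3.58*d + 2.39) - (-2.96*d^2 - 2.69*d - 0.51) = 4.16*d^2 - 0.89*d + 2.9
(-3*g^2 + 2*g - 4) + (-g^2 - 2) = -4*g^2 + 2*g - 6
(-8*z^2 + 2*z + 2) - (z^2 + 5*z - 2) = -9*z^2 - 3*z + 4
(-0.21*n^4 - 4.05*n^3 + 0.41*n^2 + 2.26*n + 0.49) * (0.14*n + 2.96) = -0.0294*n^5 - 1.1886*n^4 - 11.9306*n^3 + 1.53*n^2 + 6.7582*n + 1.4504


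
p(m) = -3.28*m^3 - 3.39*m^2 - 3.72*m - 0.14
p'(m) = -9.84*m^2 - 6.78*m - 3.72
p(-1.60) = 10.57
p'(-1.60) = -18.06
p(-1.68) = 12.09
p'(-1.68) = -20.10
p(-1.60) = 10.57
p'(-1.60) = -18.06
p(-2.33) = 31.61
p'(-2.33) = -41.34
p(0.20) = -1.05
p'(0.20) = -5.47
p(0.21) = -1.10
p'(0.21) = -5.58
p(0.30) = -1.65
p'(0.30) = -6.64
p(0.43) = -2.63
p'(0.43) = -8.45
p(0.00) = -0.14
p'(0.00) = -3.72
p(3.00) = -130.37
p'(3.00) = -112.62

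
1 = 1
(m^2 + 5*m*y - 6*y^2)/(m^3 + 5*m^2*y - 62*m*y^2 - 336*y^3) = (-m + y)/(-m^2 + m*y + 56*y^2)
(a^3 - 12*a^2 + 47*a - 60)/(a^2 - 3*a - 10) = (a^2 - 7*a + 12)/(a + 2)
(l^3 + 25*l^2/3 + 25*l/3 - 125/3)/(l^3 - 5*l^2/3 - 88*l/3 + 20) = (3*l^2 + 10*l - 25)/(3*l^2 - 20*l + 12)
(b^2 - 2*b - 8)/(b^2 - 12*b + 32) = (b + 2)/(b - 8)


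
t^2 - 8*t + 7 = (t - 7)*(t - 1)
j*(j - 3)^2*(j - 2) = j^4 - 8*j^3 + 21*j^2 - 18*j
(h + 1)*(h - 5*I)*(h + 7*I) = h^3 + h^2 + 2*I*h^2 + 35*h + 2*I*h + 35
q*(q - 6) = q^2 - 6*q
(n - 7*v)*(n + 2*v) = n^2 - 5*n*v - 14*v^2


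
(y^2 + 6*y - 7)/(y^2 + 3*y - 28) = (y - 1)/(y - 4)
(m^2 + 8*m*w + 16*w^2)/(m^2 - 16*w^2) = (-m - 4*w)/(-m + 4*w)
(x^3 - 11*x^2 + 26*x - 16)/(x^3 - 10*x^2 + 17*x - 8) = (x - 2)/(x - 1)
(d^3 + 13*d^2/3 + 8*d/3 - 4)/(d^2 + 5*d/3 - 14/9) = 3*(d^2 + 5*d + 6)/(3*d + 7)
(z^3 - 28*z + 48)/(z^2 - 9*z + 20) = (z^2 + 4*z - 12)/(z - 5)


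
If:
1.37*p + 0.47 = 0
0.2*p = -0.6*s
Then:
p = -0.34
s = 0.11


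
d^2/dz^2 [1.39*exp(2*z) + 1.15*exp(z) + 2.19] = (5.56*exp(z) + 1.15)*exp(z)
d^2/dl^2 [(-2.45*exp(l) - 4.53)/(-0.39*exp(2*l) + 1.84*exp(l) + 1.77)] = (0.372645*exp(4*l) + 4.514172*exp(3*l) + 0.395226000000001*exp(2*l) + 19.865844*exp(l) - 7.077699)*exp(l)/(0.059319*exp(6*l) - 0.839592*exp(5*l) + 3.153501*exp(4*l) + 1.391408*exp(3*l) - 14.312043*exp(2*l) - 17.293608*exp(l) - 5.545233)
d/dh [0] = 0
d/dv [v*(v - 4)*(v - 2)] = 3*v^2 - 12*v + 8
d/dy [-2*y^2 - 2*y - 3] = -4*y - 2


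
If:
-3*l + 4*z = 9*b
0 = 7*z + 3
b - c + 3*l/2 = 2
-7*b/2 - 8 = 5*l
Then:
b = 72/161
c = -712/161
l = -44/23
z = -3/7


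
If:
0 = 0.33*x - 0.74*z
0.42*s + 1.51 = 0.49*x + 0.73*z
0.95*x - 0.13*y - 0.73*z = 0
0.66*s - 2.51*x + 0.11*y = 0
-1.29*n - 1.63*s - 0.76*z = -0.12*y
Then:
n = 12.24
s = -10.18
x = -3.39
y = -16.28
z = -1.51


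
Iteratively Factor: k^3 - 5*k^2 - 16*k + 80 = (k + 4)*(k^2 - 9*k + 20) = (k - 5)*(k + 4)*(k - 4)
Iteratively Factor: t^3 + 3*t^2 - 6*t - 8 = (t - 2)*(t^2 + 5*t + 4) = (t - 2)*(t + 1)*(t + 4)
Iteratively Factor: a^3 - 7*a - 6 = (a + 2)*(a^2 - 2*a - 3) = (a - 3)*(a + 2)*(a + 1)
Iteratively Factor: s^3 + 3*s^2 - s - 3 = (s + 1)*(s^2 + 2*s - 3) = (s + 1)*(s + 3)*(s - 1)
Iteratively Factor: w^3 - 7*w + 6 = (w + 3)*(w^2 - 3*w + 2) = (w - 1)*(w + 3)*(w - 2)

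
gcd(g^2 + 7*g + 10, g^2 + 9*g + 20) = g + 5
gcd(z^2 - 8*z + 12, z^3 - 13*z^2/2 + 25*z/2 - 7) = z - 2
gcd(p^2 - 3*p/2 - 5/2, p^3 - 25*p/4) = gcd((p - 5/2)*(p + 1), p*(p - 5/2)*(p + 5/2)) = p - 5/2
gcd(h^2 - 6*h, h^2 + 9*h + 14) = 1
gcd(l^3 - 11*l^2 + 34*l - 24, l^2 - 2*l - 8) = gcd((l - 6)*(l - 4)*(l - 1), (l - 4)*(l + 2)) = l - 4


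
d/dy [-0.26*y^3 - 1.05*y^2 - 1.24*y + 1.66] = -0.78*y^2 - 2.1*y - 1.24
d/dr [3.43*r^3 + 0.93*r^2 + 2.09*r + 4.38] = 10.29*r^2 + 1.86*r + 2.09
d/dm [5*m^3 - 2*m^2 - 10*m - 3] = 15*m^2 - 4*m - 10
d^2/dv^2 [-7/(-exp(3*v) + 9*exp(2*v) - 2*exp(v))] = 7*((-9*exp(2*v) + 36*exp(v) - 2)*(exp(2*v) - 9*exp(v) + 2) + 2*(3*exp(2*v) - 18*exp(v) + 2)^2)*exp(-v)/(exp(2*v) - 9*exp(v) + 2)^3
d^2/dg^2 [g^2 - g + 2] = 2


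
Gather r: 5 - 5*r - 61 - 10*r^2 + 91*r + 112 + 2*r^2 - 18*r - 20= -8*r^2 + 68*r + 36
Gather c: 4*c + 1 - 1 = 4*c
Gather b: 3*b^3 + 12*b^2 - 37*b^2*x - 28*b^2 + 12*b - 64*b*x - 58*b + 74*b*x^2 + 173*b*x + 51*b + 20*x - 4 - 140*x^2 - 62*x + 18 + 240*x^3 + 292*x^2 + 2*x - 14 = 3*b^3 + b^2*(-37*x - 16) + b*(74*x^2 + 109*x + 5) + 240*x^3 + 152*x^2 - 40*x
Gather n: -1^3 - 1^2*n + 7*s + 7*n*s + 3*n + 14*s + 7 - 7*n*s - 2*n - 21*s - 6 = 0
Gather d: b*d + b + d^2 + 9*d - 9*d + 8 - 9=b*d + b + d^2 - 1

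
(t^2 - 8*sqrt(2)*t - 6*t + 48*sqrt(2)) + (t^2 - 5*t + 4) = 2*t^2 - 8*sqrt(2)*t - 11*t + 4 + 48*sqrt(2)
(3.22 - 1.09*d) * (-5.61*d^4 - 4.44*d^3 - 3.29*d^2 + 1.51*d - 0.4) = 6.1149*d^5 - 13.2246*d^4 - 10.7107*d^3 - 12.2397*d^2 + 5.2982*d - 1.288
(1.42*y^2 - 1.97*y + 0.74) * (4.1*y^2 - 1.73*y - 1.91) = 5.822*y^4 - 10.5336*y^3 + 3.7299*y^2 + 2.4825*y - 1.4134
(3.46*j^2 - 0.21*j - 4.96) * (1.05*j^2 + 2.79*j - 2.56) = 3.633*j^4 + 9.4329*j^3 - 14.6515*j^2 - 13.3008*j + 12.6976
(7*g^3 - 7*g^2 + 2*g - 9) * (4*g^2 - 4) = 28*g^5 - 28*g^4 - 20*g^3 - 8*g^2 - 8*g + 36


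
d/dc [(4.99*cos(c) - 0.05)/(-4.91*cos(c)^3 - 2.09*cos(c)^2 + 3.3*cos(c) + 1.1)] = (-49.0018*cos(c)^3 - 9.6926*cos(c)^2 + 0.209*cos(c) - 5.654)*sin(c)/(24.1081*cos(c)^6 + 20.5238*cos(c)^5 - 28.0379*cos(c)^4 - 24.596*cos(c)^3 + 6.292*cos(c)^2 + 7.26*cos(c) + 1.21)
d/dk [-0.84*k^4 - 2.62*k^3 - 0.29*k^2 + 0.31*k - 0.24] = -3.36*k^3 - 7.86*k^2 - 0.58*k + 0.31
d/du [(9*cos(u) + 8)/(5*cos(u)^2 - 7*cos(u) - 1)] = (45*cos(u)^2 + 80*cos(u) - 47)*sin(u)/(5*sin(u)^2 + 7*cos(u) - 4)^2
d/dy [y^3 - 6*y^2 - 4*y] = 3*y^2 - 12*y - 4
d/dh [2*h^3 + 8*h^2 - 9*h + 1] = 6*h^2 + 16*h - 9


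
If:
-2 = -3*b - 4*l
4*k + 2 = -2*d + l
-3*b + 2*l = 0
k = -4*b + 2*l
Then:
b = 2/9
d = -7/18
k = -2/9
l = 1/3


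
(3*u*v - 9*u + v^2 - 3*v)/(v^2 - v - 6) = (3*u + v)/(v + 2)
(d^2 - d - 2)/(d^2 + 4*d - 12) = (d + 1)/(d + 6)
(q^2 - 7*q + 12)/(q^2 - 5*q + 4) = (q - 3)/(q - 1)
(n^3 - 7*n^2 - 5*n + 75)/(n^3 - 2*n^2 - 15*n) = (n - 5)/n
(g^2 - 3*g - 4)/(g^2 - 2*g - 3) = (g - 4)/(g - 3)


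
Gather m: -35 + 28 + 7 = 0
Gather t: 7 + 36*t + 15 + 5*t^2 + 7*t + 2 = 5*t^2 + 43*t + 24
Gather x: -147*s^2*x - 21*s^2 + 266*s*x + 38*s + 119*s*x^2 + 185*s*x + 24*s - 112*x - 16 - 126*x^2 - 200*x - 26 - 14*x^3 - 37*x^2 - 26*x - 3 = -21*s^2 + 62*s - 14*x^3 + x^2*(119*s - 163) + x*(-147*s^2 + 451*s - 338) - 45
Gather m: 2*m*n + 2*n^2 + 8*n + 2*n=2*m*n + 2*n^2 + 10*n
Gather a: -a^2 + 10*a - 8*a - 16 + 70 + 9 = -a^2 + 2*a + 63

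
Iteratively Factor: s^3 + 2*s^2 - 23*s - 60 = (s - 5)*(s^2 + 7*s + 12) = (s - 5)*(s + 3)*(s + 4)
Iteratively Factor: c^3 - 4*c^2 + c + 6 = (c - 2)*(c^2 - 2*c - 3) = (c - 2)*(c + 1)*(c - 3)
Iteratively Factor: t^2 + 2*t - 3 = (t - 1)*(t + 3)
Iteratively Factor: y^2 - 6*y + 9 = (y - 3)*(y - 3)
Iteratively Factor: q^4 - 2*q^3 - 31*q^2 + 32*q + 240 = (q - 4)*(q^3 + 2*q^2 - 23*q - 60) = (q - 4)*(q + 3)*(q^2 - q - 20) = (q - 4)*(q + 3)*(q + 4)*(q - 5)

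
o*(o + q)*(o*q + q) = o^3*q + o^2*q^2 + o^2*q + o*q^2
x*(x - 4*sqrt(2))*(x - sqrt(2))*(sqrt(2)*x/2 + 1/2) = sqrt(2)*x^4/2 - 9*x^3/2 + 3*sqrt(2)*x^2/2 + 4*x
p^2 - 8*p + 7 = (p - 7)*(p - 1)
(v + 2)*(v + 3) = v^2 + 5*v + 6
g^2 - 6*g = g*(g - 6)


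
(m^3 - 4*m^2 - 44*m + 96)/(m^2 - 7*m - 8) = (m^2 + 4*m - 12)/(m + 1)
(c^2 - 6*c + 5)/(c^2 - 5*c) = (c - 1)/c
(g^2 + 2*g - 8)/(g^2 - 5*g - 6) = (-g^2 - 2*g + 8)/(-g^2 + 5*g + 6)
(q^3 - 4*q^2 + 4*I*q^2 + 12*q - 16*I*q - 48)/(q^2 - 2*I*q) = q - 4 + 6*I - 24*I/q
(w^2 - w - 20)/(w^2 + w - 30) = (w + 4)/(w + 6)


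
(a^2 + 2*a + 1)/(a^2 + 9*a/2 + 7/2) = 2*(a + 1)/(2*a + 7)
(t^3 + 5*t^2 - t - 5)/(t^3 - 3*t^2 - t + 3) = (t + 5)/(t - 3)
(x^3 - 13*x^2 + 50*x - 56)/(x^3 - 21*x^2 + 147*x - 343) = (x^2 - 6*x + 8)/(x^2 - 14*x + 49)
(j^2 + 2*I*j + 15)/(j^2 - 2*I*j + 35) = (j - 3*I)/(j - 7*I)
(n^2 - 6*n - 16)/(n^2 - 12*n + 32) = (n + 2)/(n - 4)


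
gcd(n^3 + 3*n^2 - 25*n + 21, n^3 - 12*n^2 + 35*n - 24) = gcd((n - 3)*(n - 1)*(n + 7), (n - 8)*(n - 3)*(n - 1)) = n^2 - 4*n + 3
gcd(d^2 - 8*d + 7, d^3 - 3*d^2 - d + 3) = d - 1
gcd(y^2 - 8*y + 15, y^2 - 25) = y - 5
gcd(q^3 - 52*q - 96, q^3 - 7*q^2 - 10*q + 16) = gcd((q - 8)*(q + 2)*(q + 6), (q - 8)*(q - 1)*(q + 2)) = q^2 - 6*q - 16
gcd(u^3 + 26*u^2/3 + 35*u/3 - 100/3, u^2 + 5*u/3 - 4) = u - 4/3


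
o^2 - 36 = (o - 6)*(o + 6)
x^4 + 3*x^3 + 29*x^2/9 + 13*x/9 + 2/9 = (x + 1/3)*(x + 2/3)*(x + 1)^2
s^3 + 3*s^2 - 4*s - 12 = (s - 2)*(s + 2)*(s + 3)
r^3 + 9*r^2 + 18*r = r*(r + 3)*(r + 6)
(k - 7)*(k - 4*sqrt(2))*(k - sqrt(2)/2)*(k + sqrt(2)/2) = k^4 - 7*k^3 - 4*sqrt(2)*k^3 - k^2/2 + 28*sqrt(2)*k^2 + 2*sqrt(2)*k + 7*k/2 - 14*sqrt(2)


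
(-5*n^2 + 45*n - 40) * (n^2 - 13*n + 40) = -5*n^4 + 110*n^3 - 825*n^2 + 2320*n - 1600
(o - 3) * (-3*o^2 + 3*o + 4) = -3*o^3 + 12*o^2 - 5*o - 12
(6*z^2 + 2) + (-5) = 6*z^2 - 3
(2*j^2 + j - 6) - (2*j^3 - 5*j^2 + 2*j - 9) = -2*j^3 + 7*j^2 - j + 3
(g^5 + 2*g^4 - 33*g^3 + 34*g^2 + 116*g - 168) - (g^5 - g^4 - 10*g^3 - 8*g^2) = 3*g^4 - 23*g^3 + 42*g^2 + 116*g - 168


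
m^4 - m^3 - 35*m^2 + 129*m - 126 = (m - 3)^2*(m - 2)*(m + 7)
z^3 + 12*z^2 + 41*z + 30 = (z + 1)*(z + 5)*(z + 6)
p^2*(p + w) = p^3 + p^2*w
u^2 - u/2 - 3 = (u - 2)*(u + 3/2)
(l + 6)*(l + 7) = l^2 + 13*l + 42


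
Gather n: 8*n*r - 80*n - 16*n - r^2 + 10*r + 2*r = n*(8*r - 96) - r^2 + 12*r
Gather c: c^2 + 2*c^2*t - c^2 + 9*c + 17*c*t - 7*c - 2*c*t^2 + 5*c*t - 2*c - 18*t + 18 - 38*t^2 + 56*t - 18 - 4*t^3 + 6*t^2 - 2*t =2*c^2*t + c*(-2*t^2 + 22*t) - 4*t^3 - 32*t^2 + 36*t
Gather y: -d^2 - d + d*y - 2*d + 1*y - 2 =-d^2 - 3*d + y*(d + 1) - 2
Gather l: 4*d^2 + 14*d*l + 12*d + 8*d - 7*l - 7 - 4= 4*d^2 + 20*d + l*(14*d - 7) - 11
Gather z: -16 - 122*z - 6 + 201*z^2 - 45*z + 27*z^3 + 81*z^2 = 27*z^3 + 282*z^2 - 167*z - 22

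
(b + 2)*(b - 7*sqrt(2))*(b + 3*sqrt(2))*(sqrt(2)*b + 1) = sqrt(2)*b^4 - 7*b^3 + 2*sqrt(2)*b^3 - 46*sqrt(2)*b^2 - 14*b^2 - 92*sqrt(2)*b - 42*b - 84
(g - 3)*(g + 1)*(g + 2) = g^3 - 7*g - 6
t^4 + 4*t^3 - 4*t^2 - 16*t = t*(t - 2)*(t + 2)*(t + 4)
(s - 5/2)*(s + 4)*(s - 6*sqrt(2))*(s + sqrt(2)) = s^4 - 5*sqrt(2)*s^3 + 3*s^3/2 - 22*s^2 - 15*sqrt(2)*s^2/2 - 18*s + 50*sqrt(2)*s + 120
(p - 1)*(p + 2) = p^2 + p - 2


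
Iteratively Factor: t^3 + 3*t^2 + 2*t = (t + 1)*(t^2 + 2*t) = t*(t + 1)*(t + 2)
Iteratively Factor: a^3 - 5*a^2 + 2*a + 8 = (a - 4)*(a^2 - a - 2) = (a - 4)*(a - 2)*(a + 1)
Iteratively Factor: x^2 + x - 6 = (x - 2)*(x + 3)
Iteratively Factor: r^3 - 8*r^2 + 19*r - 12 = (r - 1)*(r^2 - 7*r + 12) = (r - 4)*(r - 1)*(r - 3)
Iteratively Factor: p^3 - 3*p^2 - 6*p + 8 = (p - 4)*(p^2 + p - 2) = (p - 4)*(p + 2)*(p - 1)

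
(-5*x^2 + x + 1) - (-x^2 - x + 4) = -4*x^2 + 2*x - 3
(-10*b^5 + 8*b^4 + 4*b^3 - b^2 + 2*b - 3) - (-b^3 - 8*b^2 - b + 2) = -10*b^5 + 8*b^4 + 5*b^3 + 7*b^2 + 3*b - 5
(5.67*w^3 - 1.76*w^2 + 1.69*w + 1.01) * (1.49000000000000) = 8.4483*w^3 - 2.6224*w^2 + 2.5181*w + 1.5049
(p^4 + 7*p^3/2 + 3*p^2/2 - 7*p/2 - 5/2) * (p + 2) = p^5 + 11*p^4/2 + 17*p^3/2 - p^2/2 - 19*p/2 - 5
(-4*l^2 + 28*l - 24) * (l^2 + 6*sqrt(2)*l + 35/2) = -4*l^4 - 24*sqrt(2)*l^3 + 28*l^3 - 94*l^2 + 168*sqrt(2)*l^2 - 144*sqrt(2)*l + 490*l - 420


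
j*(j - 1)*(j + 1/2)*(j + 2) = j^4 + 3*j^3/2 - 3*j^2/2 - j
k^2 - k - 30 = (k - 6)*(k + 5)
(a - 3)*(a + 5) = a^2 + 2*a - 15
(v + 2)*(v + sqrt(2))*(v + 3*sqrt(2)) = v^3 + 2*v^2 + 4*sqrt(2)*v^2 + 6*v + 8*sqrt(2)*v + 12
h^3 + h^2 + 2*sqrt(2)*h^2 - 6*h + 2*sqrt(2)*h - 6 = (h + 1)*(h - sqrt(2))*(h + 3*sqrt(2))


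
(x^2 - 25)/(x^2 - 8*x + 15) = (x + 5)/(x - 3)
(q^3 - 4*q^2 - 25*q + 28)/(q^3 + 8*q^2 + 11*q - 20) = (q - 7)/(q + 5)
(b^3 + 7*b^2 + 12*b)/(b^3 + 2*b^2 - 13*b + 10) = b*(b^2 + 7*b + 12)/(b^3 + 2*b^2 - 13*b + 10)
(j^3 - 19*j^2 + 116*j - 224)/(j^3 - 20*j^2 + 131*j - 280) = (j - 4)/(j - 5)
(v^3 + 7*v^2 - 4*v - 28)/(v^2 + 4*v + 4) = (v^2 + 5*v - 14)/(v + 2)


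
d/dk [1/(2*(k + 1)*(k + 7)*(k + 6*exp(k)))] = ((k + 1)*(k + 7)*(-6*exp(k) - 1) - (k + 1)*(k + 6*exp(k)) - (k + 7)*(k + 6*exp(k)))/(2*(k + 1)^2*(k + 7)^2*(k + 6*exp(k))^2)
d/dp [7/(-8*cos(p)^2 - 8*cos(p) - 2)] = -14*sin(p)/(2*cos(p) + 1)^3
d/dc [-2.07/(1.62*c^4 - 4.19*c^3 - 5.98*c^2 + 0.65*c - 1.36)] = (13.4136*c^3 - 26.0199*c^2 - 24.7572*c + 1.3455)/(-1.62*c^4 + 4.19*c^3 + 5.98*c^2 - 0.65*c + 1.36)^2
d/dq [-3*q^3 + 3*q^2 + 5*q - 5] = -9*q^2 + 6*q + 5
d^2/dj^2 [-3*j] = 0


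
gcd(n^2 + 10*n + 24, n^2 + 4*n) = n + 4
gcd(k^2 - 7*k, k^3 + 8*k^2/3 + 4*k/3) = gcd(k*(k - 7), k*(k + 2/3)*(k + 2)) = k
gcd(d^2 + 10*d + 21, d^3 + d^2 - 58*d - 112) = d + 7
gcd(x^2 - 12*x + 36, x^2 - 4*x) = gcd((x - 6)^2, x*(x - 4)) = 1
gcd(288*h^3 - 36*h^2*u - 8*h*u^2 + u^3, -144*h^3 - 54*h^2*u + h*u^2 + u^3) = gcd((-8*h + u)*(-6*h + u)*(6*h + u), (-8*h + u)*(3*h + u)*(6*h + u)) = -48*h^2 - 2*h*u + u^2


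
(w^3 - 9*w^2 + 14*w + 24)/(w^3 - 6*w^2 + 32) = (w^2 - 5*w - 6)/(w^2 - 2*w - 8)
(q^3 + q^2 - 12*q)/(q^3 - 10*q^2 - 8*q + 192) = q*(q - 3)/(q^2 - 14*q + 48)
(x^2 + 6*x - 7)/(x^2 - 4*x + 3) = (x + 7)/(x - 3)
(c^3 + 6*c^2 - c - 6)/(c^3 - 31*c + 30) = (c + 1)/(c - 5)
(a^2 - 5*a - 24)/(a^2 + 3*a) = (a - 8)/a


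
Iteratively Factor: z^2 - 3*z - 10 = (z + 2)*(z - 5)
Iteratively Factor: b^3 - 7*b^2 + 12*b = (b - 3)*(b^2 - 4*b) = (b - 4)*(b - 3)*(b)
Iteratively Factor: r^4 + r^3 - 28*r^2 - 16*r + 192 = (r + 4)*(r^3 - 3*r^2 - 16*r + 48) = (r - 4)*(r + 4)*(r^2 + r - 12) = (r - 4)*(r + 4)^2*(r - 3)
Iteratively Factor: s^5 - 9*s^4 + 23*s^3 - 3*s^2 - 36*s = (s - 3)*(s^4 - 6*s^3 + 5*s^2 + 12*s) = (s - 3)^2*(s^3 - 3*s^2 - 4*s) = (s - 3)^2*(s + 1)*(s^2 - 4*s) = (s - 4)*(s - 3)^2*(s + 1)*(s)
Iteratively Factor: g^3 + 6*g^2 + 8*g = (g + 2)*(g^2 + 4*g) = (g + 2)*(g + 4)*(g)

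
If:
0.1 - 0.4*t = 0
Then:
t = 0.25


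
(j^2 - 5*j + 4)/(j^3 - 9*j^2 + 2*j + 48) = (j^2 - 5*j + 4)/(j^3 - 9*j^2 + 2*j + 48)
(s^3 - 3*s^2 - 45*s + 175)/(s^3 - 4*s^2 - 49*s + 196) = (s^2 - 10*s + 25)/(s^2 - 11*s + 28)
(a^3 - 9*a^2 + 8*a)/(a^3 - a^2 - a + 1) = a*(a - 8)/(a^2 - 1)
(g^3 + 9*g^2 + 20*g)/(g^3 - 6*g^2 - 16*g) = (g^2 + 9*g + 20)/(g^2 - 6*g - 16)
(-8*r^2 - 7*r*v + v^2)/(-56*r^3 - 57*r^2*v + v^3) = 1/(7*r + v)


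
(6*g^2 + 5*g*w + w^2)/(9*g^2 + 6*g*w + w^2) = (2*g + w)/(3*g + w)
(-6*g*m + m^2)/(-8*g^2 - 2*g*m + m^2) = m*(6*g - m)/(8*g^2 + 2*g*m - m^2)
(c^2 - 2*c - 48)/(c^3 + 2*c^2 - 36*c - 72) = (c - 8)/(c^2 - 4*c - 12)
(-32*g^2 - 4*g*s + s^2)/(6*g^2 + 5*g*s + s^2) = (-32*g^2 - 4*g*s + s^2)/(6*g^2 + 5*g*s + s^2)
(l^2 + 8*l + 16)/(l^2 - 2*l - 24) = (l + 4)/(l - 6)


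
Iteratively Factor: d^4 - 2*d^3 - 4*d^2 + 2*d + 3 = (d + 1)*(d^3 - 3*d^2 - d + 3) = (d - 3)*(d + 1)*(d^2 - 1) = (d - 3)*(d + 1)^2*(d - 1)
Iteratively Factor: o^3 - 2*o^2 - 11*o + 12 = (o - 1)*(o^2 - o - 12) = (o - 1)*(o + 3)*(o - 4)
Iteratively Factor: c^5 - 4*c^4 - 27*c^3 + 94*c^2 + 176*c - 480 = (c - 4)*(c^4 - 27*c^2 - 14*c + 120) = (c - 4)*(c + 3)*(c^3 - 3*c^2 - 18*c + 40) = (c - 4)*(c - 2)*(c + 3)*(c^2 - c - 20) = (c - 4)*(c - 2)*(c + 3)*(c + 4)*(c - 5)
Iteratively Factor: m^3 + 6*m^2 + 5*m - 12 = (m - 1)*(m^2 + 7*m + 12) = (m - 1)*(m + 3)*(m + 4)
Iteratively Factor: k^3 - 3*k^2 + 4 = (k + 1)*(k^2 - 4*k + 4) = (k - 2)*(k + 1)*(k - 2)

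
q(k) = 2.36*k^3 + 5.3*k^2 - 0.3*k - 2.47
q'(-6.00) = 190.98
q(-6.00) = -319.63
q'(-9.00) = 477.78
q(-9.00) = -1290.91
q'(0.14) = 1.32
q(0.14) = -2.40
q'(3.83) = 144.15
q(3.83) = 206.72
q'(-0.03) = -0.61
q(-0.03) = -2.46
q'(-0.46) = -3.68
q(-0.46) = -1.44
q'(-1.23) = -2.63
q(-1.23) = 1.53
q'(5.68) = 288.33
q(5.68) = 599.29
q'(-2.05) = 7.72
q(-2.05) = 0.09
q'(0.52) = 7.13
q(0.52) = -0.86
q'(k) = 7.08*k^2 + 10.6*k - 0.3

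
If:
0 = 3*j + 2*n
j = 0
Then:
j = 0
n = 0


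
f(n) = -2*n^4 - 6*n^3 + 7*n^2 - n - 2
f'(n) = -8*n^3 - 18*n^2 + 14*n - 1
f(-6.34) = -1416.62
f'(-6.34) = 1225.44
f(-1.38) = 21.23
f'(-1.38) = -33.57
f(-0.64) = 2.74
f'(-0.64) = -15.24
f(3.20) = -339.84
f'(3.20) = -402.66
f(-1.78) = 35.72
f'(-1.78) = -37.83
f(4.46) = -1190.87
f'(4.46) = -1006.34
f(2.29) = -94.64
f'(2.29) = -159.41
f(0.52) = -1.62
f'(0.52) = 0.29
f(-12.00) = -30086.00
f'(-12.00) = 11063.00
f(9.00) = -16940.00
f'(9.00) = -7165.00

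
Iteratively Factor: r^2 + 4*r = (r + 4)*(r)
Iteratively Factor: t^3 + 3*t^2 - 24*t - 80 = (t + 4)*(t^2 - t - 20) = (t - 5)*(t + 4)*(t + 4)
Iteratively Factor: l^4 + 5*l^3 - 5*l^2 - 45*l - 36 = (l + 1)*(l^3 + 4*l^2 - 9*l - 36) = (l + 1)*(l + 4)*(l^2 - 9) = (l - 3)*(l + 1)*(l + 4)*(l + 3)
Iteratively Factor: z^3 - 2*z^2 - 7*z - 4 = (z + 1)*(z^2 - 3*z - 4) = (z - 4)*(z + 1)*(z + 1)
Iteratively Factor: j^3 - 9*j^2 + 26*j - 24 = (j - 4)*(j^2 - 5*j + 6) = (j - 4)*(j - 2)*(j - 3)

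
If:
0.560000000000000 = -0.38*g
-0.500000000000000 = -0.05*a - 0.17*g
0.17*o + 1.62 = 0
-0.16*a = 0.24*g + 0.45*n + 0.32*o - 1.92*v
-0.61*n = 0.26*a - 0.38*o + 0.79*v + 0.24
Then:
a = 15.01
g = -1.47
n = -9.25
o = -9.53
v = -2.69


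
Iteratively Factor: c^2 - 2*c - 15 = (c - 5)*(c + 3)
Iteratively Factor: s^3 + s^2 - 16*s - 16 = (s + 1)*(s^2 - 16) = (s + 1)*(s + 4)*(s - 4)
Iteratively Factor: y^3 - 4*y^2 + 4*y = (y - 2)*(y^2 - 2*y) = y*(y - 2)*(y - 2)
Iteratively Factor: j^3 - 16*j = (j)*(j^2 - 16) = j*(j + 4)*(j - 4)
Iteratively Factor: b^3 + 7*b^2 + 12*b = (b)*(b^2 + 7*b + 12) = b*(b + 4)*(b + 3)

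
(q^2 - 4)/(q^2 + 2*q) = (q - 2)/q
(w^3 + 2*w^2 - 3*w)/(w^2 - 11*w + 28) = w*(w^2 + 2*w - 3)/(w^2 - 11*w + 28)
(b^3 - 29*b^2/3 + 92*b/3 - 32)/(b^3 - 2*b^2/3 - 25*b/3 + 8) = (b^2 - 7*b + 12)/(b^2 + 2*b - 3)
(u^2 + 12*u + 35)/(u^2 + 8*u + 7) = (u + 5)/(u + 1)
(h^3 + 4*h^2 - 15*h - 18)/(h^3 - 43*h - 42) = (h - 3)/(h - 7)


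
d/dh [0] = 0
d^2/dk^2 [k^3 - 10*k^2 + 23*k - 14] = 6*k - 20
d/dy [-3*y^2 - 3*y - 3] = -6*y - 3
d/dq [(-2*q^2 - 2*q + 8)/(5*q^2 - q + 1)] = 6*(2*q^2 - 14*q + 1)/(25*q^4 - 10*q^3 + 11*q^2 - 2*q + 1)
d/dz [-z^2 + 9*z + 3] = 9 - 2*z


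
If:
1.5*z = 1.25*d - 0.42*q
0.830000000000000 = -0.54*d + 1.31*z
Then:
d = 2.42592592592593*z - 1.53703703703704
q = 3.64858906525573*z - 4.57451499118166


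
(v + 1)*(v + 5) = v^2 + 6*v + 5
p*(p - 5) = p^2 - 5*p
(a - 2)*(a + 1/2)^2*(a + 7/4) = a^4 + 3*a^3/4 - 7*a^2/2 - 57*a/16 - 7/8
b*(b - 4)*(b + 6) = b^3 + 2*b^2 - 24*b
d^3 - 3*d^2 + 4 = (d - 2)^2*(d + 1)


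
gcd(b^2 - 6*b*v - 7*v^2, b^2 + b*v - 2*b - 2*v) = b + v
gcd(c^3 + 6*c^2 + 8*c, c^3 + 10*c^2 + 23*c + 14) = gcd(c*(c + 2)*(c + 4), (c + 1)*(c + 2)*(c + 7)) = c + 2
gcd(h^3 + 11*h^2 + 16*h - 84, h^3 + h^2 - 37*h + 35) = h + 7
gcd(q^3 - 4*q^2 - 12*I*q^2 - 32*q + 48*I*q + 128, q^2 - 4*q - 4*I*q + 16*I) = q^2 + q*(-4 - 4*I) + 16*I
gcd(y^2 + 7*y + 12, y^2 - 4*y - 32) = y + 4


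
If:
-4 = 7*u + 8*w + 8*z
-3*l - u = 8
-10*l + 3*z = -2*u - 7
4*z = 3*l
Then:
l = -36/55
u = -332/55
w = 58/11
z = -27/55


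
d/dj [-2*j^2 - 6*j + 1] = -4*j - 6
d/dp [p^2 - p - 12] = 2*p - 1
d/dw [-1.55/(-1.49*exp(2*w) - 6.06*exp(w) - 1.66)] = (-4.619*exp(w) - 9.393)*exp(w)/(1.49*exp(2*w) + 6.06*exp(w) + 1.66)^2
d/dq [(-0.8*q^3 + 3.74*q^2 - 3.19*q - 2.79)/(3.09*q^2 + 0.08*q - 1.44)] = (-2.472*q^4 - 0.128*q^3 + 13.6123*q^2 + 6.471*q + 4.8168)/(9.5481*q^4 + 0.4944*q^3 - 8.8928*q^2 - 0.2304*q + 2.0736)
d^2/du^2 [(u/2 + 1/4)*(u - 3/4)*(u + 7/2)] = 3*u + 13/4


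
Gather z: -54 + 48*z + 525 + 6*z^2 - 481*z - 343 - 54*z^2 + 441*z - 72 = -48*z^2 + 8*z + 56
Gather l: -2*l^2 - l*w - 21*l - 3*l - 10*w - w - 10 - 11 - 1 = -2*l^2 + l*(-w - 24) - 11*w - 22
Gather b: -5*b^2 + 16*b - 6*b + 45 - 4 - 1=-5*b^2 + 10*b + 40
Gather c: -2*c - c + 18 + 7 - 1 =24 - 3*c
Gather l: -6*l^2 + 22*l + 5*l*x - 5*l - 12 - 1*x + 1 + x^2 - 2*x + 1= -6*l^2 + l*(5*x + 17) + x^2 - 3*x - 10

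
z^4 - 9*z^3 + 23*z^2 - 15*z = z*(z - 5)*(z - 3)*(z - 1)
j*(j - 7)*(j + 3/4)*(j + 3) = j^4 - 13*j^3/4 - 24*j^2 - 63*j/4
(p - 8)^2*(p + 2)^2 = p^4 - 12*p^3 + 4*p^2 + 192*p + 256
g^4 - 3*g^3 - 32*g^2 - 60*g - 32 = (g - 8)*(g + 1)*(g + 2)^2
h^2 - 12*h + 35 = (h - 7)*(h - 5)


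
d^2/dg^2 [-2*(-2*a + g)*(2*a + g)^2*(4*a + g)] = -16*a^2 - 72*a*g - 24*g^2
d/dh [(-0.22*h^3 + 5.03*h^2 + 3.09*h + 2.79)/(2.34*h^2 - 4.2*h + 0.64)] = (-0.5148*h^4 + 1.848*h^3 - 28.779*h^2 - 6.6188*h + 13.6956)/(5.4756*h^4 - 19.656*h^3 + 20.6352*h^2 - 5.376*h + 0.4096)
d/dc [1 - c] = -1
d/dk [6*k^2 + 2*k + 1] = 12*k + 2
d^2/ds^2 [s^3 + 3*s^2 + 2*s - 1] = 6*s + 6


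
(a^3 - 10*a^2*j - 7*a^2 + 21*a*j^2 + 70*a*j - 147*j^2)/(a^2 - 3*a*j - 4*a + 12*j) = (a^2 - 7*a*j - 7*a + 49*j)/(a - 4)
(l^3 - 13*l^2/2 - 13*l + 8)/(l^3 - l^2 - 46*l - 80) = (l - 1/2)/(l + 5)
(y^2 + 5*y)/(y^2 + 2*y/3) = 3*(y + 5)/(3*y + 2)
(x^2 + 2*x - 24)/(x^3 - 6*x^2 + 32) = (x + 6)/(x^2 - 2*x - 8)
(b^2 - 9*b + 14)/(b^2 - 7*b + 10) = (b - 7)/(b - 5)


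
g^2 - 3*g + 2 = (g - 2)*(g - 1)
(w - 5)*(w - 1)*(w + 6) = w^3 - 31*w + 30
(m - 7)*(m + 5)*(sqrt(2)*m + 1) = sqrt(2)*m^3 - 2*sqrt(2)*m^2 + m^2 - 35*sqrt(2)*m - 2*m - 35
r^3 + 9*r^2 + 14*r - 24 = (r - 1)*(r + 4)*(r + 6)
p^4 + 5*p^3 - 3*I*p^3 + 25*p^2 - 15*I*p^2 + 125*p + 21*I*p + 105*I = (p + 5)*(p - 7*I)*(p + I)*(p + 3*I)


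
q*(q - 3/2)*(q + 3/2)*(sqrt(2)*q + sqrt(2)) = sqrt(2)*q^4 + sqrt(2)*q^3 - 9*sqrt(2)*q^2/4 - 9*sqrt(2)*q/4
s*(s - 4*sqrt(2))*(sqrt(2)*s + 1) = sqrt(2)*s^3 - 7*s^2 - 4*sqrt(2)*s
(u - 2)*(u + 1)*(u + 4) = u^3 + 3*u^2 - 6*u - 8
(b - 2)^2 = b^2 - 4*b + 4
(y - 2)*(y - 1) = y^2 - 3*y + 2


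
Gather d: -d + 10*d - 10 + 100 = 9*d + 90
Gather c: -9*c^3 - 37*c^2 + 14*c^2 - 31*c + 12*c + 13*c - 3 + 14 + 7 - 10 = -9*c^3 - 23*c^2 - 6*c + 8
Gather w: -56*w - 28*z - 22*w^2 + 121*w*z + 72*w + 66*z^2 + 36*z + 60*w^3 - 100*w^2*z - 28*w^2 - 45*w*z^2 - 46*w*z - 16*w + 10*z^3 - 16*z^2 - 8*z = 60*w^3 + w^2*(-100*z - 50) + w*(-45*z^2 + 75*z) + 10*z^3 + 50*z^2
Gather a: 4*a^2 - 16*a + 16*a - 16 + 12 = 4*a^2 - 4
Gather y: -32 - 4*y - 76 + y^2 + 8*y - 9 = y^2 + 4*y - 117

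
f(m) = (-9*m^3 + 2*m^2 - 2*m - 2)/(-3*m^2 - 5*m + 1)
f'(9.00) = 2.90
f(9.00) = 22.37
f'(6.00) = 2.81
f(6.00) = 13.77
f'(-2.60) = -15.97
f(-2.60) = -27.85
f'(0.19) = -4242.50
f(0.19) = 40.64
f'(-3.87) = 0.36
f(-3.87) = -22.67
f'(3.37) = 2.57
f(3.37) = 6.62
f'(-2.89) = -6.90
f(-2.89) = -24.75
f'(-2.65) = -13.69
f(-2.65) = -27.11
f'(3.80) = 2.63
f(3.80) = 7.74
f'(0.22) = -246.49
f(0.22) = 9.95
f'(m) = (6*m + 5)*(-9*m^3 + 2*m^2 - 2*m - 2)/(-3*m^2 - 5*m + 1)^2 + (-27*m^2 + 4*m - 2)/(-3*m^2 - 5*m + 1) = (27*m^4 + 90*m^3 - 43*m^2 - 8*m - 12)/(9*m^4 + 30*m^3 + 19*m^2 - 10*m + 1)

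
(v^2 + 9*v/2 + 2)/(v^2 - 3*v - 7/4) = 2*(v + 4)/(2*v - 7)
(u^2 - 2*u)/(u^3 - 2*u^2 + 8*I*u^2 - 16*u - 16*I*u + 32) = u/(u^2 + 8*I*u - 16)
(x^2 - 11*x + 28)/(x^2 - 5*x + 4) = (x - 7)/(x - 1)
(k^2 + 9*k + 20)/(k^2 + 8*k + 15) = (k + 4)/(k + 3)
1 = 1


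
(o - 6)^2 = o^2 - 12*o + 36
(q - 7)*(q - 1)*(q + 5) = q^3 - 3*q^2 - 33*q + 35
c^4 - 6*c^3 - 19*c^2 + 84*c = c*(c - 7)*(c - 3)*(c + 4)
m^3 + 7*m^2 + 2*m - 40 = (m - 2)*(m + 4)*(m + 5)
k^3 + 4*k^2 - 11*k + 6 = (k - 1)^2*(k + 6)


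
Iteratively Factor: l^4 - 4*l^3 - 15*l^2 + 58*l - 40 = (l - 2)*(l^3 - 2*l^2 - 19*l + 20) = (l - 2)*(l - 1)*(l^2 - l - 20) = (l - 5)*(l - 2)*(l - 1)*(l + 4)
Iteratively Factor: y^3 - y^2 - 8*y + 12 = (y - 2)*(y^2 + y - 6) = (y - 2)*(y + 3)*(y - 2)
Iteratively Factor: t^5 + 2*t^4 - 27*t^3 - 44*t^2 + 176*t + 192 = (t - 4)*(t^4 + 6*t^3 - 3*t^2 - 56*t - 48) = (t - 4)*(t - 3)*(t^3 + 9*t^2 + 24*t + 16) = (t - 4)*(t - 3)*(t + 1)*(t^2 + 8*t + 16) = (t - 4)*(t - 3)*(t + 1)*(t + 4)*(t + 4)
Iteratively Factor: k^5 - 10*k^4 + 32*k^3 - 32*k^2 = (k - 4)*(k^4 - 6*k^3 + 8*k^2) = k*(k - 4)*(k^3 - 6*k^2 + 8*k) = k*(k - 4)^2*(k^2 - 2*k) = k^2*(k - 4)^2*(k - 2)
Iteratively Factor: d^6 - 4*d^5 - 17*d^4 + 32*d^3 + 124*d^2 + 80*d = (d + 1)*(d^5 - 5*d^4 - 12*d^3 + 44*d^2 + 80*d) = d*(d + 1)*(d^4 - 5*d^3 - 12*d^2 + 44*d + 80) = d*(d + 1)*(d + 2)*(d^3 - 7*d^2 + 2*d + 40) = d*(d - 5)*(d + 1)*(d + 2)*(d^2 - 2*d - 8) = d*(d - 5)*(d + 1)*(d + 2)^2*(d - 4)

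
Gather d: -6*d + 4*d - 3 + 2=-2*d - 1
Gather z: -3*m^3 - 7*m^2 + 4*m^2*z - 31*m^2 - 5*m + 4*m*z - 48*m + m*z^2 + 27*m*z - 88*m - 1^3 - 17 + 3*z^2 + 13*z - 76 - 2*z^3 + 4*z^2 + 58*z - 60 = -3*m^3 - 38*m^2 - 141*m - 2*z^3 + z^2*(m + 7) + z*(4*m^2 + 31*m + 71) - 154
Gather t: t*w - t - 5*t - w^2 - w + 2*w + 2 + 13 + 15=t*(w - 6) - w^2 + w + 30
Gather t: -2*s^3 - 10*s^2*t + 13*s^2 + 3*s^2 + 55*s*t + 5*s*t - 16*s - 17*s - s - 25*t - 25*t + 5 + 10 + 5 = -2*s^3 + 16*s^2 - 34*s + t*(-10*s^2 + 60*s - 50) + 20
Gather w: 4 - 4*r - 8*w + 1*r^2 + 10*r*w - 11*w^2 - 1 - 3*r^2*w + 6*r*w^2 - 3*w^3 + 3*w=r^2 - 4*r - 3*w^3 + w^2*(6*r - 11) + w*(-3*r^2 + 10*r - 5) + 3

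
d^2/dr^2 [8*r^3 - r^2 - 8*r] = 48*r - 2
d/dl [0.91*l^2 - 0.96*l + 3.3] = 1.82*l - 0.96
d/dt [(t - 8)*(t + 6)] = 2*t - 2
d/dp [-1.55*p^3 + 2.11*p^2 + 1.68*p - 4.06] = -4.65*p^2 + 4.22*p + 1.68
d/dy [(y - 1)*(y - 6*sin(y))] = y + (1 - y)*(6*cos(y) - 1) - 6*sin(y)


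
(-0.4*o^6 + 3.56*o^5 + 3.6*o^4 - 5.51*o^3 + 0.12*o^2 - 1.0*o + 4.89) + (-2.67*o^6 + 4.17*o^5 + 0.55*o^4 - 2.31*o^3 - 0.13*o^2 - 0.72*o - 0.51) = -3.07*o^6 + 7.73*o^5 + 4.15*o^4 - 7.82*o^3 - 0.01*o^2 - 1.72*o + 4.38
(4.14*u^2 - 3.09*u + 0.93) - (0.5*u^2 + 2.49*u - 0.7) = 3.64*u^2 - 5.58*u + 1.63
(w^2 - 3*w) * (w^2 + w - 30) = w^4 - 2*w^3 - 33*w^2 + 90*w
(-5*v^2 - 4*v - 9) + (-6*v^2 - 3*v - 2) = -11*v^2 - 7*v - 11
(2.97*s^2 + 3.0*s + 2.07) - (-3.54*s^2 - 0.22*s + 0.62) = 6.51*s^2 + 3.22*s + 1.45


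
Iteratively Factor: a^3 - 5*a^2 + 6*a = (a - 3)*(a^2 - 2*a) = (a - 3)*(a - 2)*(a)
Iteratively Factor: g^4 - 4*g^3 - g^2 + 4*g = (g - 1)*(g^3 - 3*g^2 - 4*g) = (g - 1)*(g + 1)*(g^2 - 4*g) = (g - 4)*(g - 1)*(g + 1)*(g)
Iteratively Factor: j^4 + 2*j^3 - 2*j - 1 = (j + 1)*(j^3 + j^2 - j - 1) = (j + 1)^2*(j^2 - 1) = (j - 1)*(j + 1)^2*(j + 1)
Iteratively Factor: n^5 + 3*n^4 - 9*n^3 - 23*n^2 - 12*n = (n + 1)*(n^4 + 2*n^3 - 11*n^2 - 12*n) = (n + 1)^2*(n^3 + n^2 - 12*n) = (n - 3)*(n + 1)^2*(n^2 + 4*n) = n*(n - 3)*(n + 1)^2*(n + 4)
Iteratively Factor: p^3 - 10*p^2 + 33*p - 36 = (p - 3)*(p^2 - 7*p + 12) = (p - 3)^2*(p - 4)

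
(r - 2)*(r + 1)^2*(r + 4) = r^4 + 4*r^3 - 3*r^2 - 14*r - 8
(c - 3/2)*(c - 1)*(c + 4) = c^3 + 3*c^2/2 - 17*c/2 + 6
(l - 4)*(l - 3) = l^2 - 7*l + 12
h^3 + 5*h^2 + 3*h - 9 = (h - 1)*(h + 3)^2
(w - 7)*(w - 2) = w^2 - 9*w + 14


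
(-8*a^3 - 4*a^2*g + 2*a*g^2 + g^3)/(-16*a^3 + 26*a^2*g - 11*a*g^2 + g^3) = (4*a^2 + 4*a*g + g^2)/(8*a^2 - 9*a*g + g^2)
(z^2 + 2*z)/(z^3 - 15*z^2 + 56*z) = (z + 2)/(z^2 - 15*z + 56)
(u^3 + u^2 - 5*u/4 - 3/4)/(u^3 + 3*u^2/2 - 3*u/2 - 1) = (u + 3/2)/(u + 2)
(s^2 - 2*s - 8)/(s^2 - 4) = (s - 4)/(s - 2)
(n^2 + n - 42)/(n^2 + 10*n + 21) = (n - 6)/(n + 3)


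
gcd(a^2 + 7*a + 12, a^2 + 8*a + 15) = a + 3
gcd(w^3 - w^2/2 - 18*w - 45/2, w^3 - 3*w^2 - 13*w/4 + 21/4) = w + 3/2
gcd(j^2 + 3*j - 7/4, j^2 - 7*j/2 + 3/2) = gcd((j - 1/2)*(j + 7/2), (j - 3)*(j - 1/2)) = j - 1/2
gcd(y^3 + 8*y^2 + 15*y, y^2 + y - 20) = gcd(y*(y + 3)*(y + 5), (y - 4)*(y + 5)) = y + 5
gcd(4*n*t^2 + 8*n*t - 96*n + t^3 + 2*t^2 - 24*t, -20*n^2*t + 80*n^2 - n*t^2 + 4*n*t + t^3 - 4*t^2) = 4*n*t - 16*n + t^2 - 4*t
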